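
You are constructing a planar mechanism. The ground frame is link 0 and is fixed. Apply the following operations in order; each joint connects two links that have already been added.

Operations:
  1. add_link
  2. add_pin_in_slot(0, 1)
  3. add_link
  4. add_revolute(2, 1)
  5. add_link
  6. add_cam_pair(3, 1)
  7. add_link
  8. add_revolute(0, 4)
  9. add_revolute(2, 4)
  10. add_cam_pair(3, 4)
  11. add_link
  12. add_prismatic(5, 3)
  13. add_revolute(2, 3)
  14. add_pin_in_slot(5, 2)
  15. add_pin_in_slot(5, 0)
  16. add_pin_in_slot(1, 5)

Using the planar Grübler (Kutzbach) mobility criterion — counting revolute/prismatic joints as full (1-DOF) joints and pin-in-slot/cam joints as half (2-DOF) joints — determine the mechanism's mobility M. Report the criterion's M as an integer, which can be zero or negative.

link 0 = ground. State L|J1|J2 = 1|0|0
+link1  2|0|0
PS(0,1) f=2→J2  2|0|1
+link2  3|0|1
R(2,1) f=1→J1  3|1|1
+link3  4|1|1
C(3,1) f=2→J2  4|1|2
+link4  5|1|2
R(0,4) f=1→J1  5|2|2
R(2,4) f=1→J1  5|3|2
C(3,4) f=2→J2  5|3|3
+link5  6|3|3
P(5,3) f=1→J1  6|4|3
R(2,3) f=1→J1  6|5|3
PS(5,2) f=2→J2  6|5|4
PS(5,0) f=2→J2  6|5|5
PS(1,5) f=2→J2  6|5|6
M = 3(6−1)−2·5−6 = 15−10−6 = -1

M = -1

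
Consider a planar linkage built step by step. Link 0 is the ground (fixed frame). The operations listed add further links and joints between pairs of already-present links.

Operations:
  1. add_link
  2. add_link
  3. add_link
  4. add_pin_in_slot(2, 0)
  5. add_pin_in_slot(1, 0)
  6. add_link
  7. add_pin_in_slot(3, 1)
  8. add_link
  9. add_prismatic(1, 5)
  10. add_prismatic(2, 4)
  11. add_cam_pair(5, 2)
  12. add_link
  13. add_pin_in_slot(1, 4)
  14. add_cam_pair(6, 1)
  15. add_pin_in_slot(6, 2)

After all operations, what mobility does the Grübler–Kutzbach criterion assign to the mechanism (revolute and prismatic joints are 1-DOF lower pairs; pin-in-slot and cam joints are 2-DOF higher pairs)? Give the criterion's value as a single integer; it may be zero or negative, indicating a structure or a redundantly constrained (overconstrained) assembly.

[1;0;0] (link 0 is ground)
L+ [2;0;0]
L+ [3;0;0]
L+ [4;0;0]
PS(2,0)∈J2 [4;0;1]
PS(1,0)∈J2 [4;0;2]
L+ [5;0;2]
PS(3,1)∈J2 [5;0;3]
L+ [6;0;3]
P(1,5)∈J1 [6;1;3]
P(2,4)∈J1 [6;2;3]
C(5,2)∈J2 [6;2;4]
L+ [7;2;4]
PS(1,4)∈J2 [7;2;5]
C(6,1)∈J2 [7;2;6]
PS(6,2)∈J2 [7;2;7]
mobility = 18 − 4 − 7 = 7

M = 7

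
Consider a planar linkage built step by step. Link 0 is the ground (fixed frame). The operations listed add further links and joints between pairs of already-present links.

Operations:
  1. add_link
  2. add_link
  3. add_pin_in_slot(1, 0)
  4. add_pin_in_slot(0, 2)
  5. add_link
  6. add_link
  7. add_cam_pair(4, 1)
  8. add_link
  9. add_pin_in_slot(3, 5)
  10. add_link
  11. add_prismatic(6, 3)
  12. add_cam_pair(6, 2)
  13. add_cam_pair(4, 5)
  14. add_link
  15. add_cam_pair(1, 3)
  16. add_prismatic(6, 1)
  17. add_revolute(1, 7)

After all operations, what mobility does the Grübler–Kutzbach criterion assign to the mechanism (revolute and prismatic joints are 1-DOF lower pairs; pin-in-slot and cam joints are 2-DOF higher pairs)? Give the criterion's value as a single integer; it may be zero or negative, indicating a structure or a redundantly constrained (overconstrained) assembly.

ground; <1,0,0>
#1 <2,0,0>
#2 <3,0,0>
PS:1↔0 J2 <3,0,1>
PS:0↔2 J2 <3,0,2>
#3 <4,0,2>
#4 <5,0,2>
C:4↔1 J2 <5,0,3>
#5 <6,0,3>
PS:3↔5 J2 <6,0,4>
#6 <7,0,4>
P:6↔3 J1 <7,1,4>
C:6↔2 J2 <7,1,5>
C:4↔5 J2 <7,1,6>
#7 <8,1,6>
C:1↔3 J2 <8,1,7>
P:6↔1 J1 <8,2,7>
R:1↔7 J1 <8,3,7>
3×7 − 2×3 − 1×7 = 8

M = 8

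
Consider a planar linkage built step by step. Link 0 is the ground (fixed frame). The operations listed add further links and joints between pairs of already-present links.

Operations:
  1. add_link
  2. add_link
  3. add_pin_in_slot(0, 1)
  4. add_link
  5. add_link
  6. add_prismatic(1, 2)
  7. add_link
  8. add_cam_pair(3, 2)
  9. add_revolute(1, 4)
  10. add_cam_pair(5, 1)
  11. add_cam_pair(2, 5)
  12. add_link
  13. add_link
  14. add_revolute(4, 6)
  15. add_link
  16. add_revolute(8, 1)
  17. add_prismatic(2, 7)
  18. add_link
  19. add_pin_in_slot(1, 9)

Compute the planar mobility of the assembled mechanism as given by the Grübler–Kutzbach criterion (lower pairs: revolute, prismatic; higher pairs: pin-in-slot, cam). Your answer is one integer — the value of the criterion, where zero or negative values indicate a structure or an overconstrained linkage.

link 0 = ground. State L|J1|J2 = 1|0|0
+link1  2|0|0
+link2  3|0|0
PS(0,1) f=2→J2  3|0|1
+link3  4|0|1
+link4  5|0|1
P(1,2) f=1→J1  5|1|1
+link5  6|1|1
C(3,2) f=2→J2  6|1|2
R(1,4) f=1→J1  6|2|2
C(5,1) f=2→J2  6|2|3
C(2,5) f=2→J2  6|2|4
+link6  7|2|4
+link7  8|2|4
R(4,6) f=1→J1  8|3|4
+link8  9|3|4
R(8,1) f=1→J1  9|4|4
P(2,7) f=1→J1  9|5|4
+link9  10|5|4
PS(1,9) f=2→J2  10|5|5
M = 3(10−1)−2·5−5 = 27−10−5 = 12

M = 12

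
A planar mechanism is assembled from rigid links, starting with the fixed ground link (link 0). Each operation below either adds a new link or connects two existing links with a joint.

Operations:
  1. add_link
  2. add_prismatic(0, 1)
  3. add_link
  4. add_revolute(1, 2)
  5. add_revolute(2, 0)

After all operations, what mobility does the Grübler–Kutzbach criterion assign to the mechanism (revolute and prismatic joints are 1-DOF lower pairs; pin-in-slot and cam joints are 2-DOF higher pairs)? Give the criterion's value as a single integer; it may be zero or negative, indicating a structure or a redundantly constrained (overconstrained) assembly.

(L,J1,J2)=(1,0,0); link0 fixed
link1: (2,0,0)
P 0-1 [J1]: (2,1,0)
link2: (3,1,0)
R 1-2 [J1]: (3,2,0)
R 2-0 [J1]: (3,3,0)
Grübler: 3·2 − 2·3 − 0 = 0

M = 0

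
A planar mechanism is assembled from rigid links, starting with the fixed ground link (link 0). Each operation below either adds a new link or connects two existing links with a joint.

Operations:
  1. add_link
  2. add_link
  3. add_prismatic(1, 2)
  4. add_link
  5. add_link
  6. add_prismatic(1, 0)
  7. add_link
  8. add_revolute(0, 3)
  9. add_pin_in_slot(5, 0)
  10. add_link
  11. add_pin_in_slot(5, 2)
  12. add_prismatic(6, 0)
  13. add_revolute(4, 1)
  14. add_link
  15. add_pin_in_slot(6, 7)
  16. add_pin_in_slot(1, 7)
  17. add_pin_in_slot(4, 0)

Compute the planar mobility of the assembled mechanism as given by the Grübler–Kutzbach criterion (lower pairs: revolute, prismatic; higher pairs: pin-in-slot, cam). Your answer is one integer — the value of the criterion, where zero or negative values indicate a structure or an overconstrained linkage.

[1;0;0] (link 0 is ground)
L+ [2;0;0]
L+ [3;0;0]
P(1,2)∈J1 [3;1;0]
L+ [4;1;0]
L+ [5;1;0]
P(1,0)∈J1 [5;2;0]
L+ [6;2;0]
R(0,3)∈J1 [6;3;0]
PS(5,0)∈J2 [6;3;1]
L+ [7;3;1]
PS(5,2)∈J2 [7;3;2]
P(6,0)∈J1 [7;4;2]
R(4,1)∈J1 [7;5;2]
L+ [8;5;2]
PS(6,7)∈J2 [8;5;3]
PS(1,7)∈J2 [8;5;4]
PS(4,0)∈J2 [8;5;5]
mobility = 21 − 10 − 5 = 6

M = 6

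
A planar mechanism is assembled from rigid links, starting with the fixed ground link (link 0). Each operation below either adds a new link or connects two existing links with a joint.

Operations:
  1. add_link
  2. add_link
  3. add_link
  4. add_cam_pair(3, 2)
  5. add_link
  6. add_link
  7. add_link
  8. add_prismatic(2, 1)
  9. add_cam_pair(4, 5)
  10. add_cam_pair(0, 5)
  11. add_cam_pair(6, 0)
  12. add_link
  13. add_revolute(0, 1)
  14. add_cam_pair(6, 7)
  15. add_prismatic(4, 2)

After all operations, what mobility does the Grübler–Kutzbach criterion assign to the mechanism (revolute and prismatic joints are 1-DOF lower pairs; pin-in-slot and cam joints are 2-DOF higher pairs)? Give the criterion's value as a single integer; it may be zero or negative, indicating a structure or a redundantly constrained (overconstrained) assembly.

M = 10

link 0 = ground. State L|J1|J2 = 1|0|0
+link1  2|0|0
+link2  3|0|0
+link3  4|0|0
C(3,2) f=2→J2  4|0|1
+link4  5|0|1
+link5  6|0|1
+link6  7|0|1
P(2,1) f=1→J1  7|1|1
C(4,5) f=2→J2  7|1|2
C(0,5) f=2→J2  7|1|3
C(6,0) f=2→J2  7|1|4
+link7  8|1|4
R(0,1) f=1→J1  8|2|4
C(6,7) f=2→J2  8|2|5
P(4,2) f=1→J1  8|3|5
M = 3(8−1)−2·3−5 = 21−6−5 = 10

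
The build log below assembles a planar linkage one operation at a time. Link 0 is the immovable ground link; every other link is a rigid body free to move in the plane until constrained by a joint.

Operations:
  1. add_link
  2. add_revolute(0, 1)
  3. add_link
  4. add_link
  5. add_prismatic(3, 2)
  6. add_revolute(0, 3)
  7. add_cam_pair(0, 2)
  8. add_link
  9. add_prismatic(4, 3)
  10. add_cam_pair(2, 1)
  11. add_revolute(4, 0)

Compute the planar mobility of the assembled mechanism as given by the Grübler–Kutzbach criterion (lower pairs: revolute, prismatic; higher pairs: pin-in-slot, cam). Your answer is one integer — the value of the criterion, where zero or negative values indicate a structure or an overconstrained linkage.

ground; <1,0,0>
#1 <2,0,0>
R:0↔1 J1 <2,1,0>
#2 <3,1,0>
#3 <4,1,0>
P:3↔2 J1 <4,2,0>
R:0↔3 J1 <4,3,0>
C:0↔2 J2 <4,3,1>
#4 <5,3,1>
P:4↔3 J1 <5,4,1>
C:2↔1 J2 <5,4,2>
R:4↔0 J1 <5,5,2>
3×4 − 2×5 − 1×2 = 0

M = 0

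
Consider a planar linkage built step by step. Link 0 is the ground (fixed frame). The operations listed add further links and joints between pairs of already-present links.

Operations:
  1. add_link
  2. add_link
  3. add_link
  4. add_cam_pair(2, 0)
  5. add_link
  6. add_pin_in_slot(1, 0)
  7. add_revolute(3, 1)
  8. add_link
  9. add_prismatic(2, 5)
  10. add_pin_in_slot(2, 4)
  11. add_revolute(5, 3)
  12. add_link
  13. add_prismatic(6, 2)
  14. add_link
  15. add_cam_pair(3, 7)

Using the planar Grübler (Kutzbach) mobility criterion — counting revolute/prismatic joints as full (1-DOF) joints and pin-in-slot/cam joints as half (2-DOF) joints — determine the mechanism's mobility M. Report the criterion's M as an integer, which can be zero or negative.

M = 9

ground; <1,0,0>
#1 <2,0,0>
#2 <3,0,0>
#3 <4,0,0>
C:2↔0 J2 <4,0,1>
#4 <5,0,1>
PS:1↔0 J2 <5,0,2>
R:3↔1 J1 <5,1,2>
#5 <6,1,2>
P:2↔5 J1 <6,2,2>
PS:2↔4 J2 <6,2,3>
R:5↔3 J1 <6,3,3>
#6 <7,3,3>
P:6↔2 J1 <7,4,3>
#7 <8,4,3>
C:3↔7 J2 <8,4,4>
3×7 − 2×4 − 1×4 = 9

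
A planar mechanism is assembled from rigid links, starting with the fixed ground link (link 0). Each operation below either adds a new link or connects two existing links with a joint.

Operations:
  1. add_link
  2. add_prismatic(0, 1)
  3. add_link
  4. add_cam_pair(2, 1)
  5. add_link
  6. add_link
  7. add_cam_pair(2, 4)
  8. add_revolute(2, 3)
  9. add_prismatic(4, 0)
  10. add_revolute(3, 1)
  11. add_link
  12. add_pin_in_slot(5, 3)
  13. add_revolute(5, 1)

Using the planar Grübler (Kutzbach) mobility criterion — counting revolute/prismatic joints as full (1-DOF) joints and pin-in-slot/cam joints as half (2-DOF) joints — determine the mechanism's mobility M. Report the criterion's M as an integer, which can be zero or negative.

L=1 J1=0 J2=0
add link → L=2 J1=0 J2=0
P@0,1 dof=1 J1 → L=2 J1=1 J2=0
add link → L=3 J1=1 J2=0
C@2,1 dof=2 J2 → L=3 J1=1 J2=1
add link → L=4 J1=1 J2=1
add link → L=5 J1=1 J2=1
C@2,4 dof=2 J2 → L=5 J1=1 J2=2
R@2,3 dof=1 J1 → L=5 J1=2 J2=2
P@4,0 dof=1 J1 → L=5 J1=3 J2=2
R@3,1 dof=1 J1 → L=5 J1=4 J2=2
add link → L=6 J1=4 J2=2
PS@5,3 dof=2 J2 → L=6 J1=4 J2=3
R@5,1 dof=1 J1 → L=6 J1=5 J2=3
M=3(L−1)−2J1−J2=3·5−2·5−3=2

M = 2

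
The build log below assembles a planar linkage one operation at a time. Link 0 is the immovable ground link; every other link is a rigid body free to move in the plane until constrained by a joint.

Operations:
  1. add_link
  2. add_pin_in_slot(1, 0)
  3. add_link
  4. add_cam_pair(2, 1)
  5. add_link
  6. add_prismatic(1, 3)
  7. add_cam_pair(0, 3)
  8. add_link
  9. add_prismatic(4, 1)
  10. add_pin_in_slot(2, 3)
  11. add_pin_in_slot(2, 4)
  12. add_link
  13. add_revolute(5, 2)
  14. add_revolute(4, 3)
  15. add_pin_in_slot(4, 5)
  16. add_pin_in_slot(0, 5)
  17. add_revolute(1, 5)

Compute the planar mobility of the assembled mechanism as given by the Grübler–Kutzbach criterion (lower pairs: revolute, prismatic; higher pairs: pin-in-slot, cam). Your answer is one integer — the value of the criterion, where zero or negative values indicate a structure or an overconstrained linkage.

M = -2

link 0 = ground. State L|J1|J2 = 1|0|0
+link1  2|0|0
PS(1,0) f=2→J2  2|0|1
+link2  3|0|1
C(2,1) f=2→J2  3|0|2
+link3  4|0|2
P(1,3) f=1→J1  4|1|2
C(0,3) f=2→J2  4|1|3
+link4  5|1|3
P(4,1) f=1→J1  5|2|3
PS(2,3) f=2→J2  5|2|4
PS(2,4) f=2→J2  5|2|5
+link5  6|2|5
R(5,2) f=1→J1  6|3|5
R(4,3) f=1→J1  6|4|5
PS(4,5) f=2→J2  6|4|6
PS(0,5) f=2→J2  6|4|7
R(1,5) f=1→J1  6|5|7
M = 3(6−1)−2·5−7 = 15−10−7 = -2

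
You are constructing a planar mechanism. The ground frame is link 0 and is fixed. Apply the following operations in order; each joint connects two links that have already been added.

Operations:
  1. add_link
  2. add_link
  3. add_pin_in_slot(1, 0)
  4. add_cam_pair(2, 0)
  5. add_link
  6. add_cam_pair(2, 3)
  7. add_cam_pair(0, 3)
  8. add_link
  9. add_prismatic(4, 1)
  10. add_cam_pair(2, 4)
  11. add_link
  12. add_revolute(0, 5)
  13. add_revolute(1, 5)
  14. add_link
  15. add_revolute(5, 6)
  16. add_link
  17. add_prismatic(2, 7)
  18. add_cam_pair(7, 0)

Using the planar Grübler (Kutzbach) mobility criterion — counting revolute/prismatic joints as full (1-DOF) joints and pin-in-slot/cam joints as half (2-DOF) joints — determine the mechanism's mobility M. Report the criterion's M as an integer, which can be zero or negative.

M = 5

[1;0;0] (link 0 is ground)
L+ [2;0;0]
L+ [3;0;0]
PS(1,0)∈J2 [3;0;1]
C(2,0)∈J2 [3;0;2]
L+ [4;0;2]
C(2,3)∈J2 [4;0;3]
C(0,3)∈J2 [4;0;4]
L+ [5;0;4]
P(4,1)∈J1 [5;1;4]
C(2,4)∈J2 [5;1;5]
L+ [6;1;5]
R(0,5)∈J1 [6;2;5]
R(1,5)∈J1 [6;3;5]
L+ [7;3;5]
R(5,6)∈J1 [7;4;5]
L+ [8;4;5]
P(2,7)∈J1 [8;5;5]
C(7,0)∈J2 [8;5;6]
mobility = 21 − 10 − 6 = 5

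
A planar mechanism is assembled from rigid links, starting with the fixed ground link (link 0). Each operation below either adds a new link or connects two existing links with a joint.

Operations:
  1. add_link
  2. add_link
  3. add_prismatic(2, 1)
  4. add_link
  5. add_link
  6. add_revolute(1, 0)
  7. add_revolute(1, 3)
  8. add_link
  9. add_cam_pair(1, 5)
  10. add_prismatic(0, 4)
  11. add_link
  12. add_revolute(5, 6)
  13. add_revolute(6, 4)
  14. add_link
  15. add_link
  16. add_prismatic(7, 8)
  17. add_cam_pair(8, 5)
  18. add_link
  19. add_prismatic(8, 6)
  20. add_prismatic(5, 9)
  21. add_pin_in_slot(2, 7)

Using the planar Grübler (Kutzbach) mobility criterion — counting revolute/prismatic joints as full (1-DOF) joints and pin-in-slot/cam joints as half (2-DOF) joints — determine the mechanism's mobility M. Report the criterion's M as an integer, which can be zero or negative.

[1;0;0] (link 0 is ground)
L+ [2;0;0]
L+ [3;0;0]
P(2,1)∈J1 [3;1;0]
L+ [4;1;0]
L+ [5;1;0]
R(1,0)∈J1 [5;2;0]
R(1,3)∈J1 [5;3;0]
L+ [6;3;0]
C(1,5)∈J2 [6;3;1]
P(0,4)∈J1 [6;4;1]
L+ [7;4;1]
R(5,6)∈J1 [7;5;1]
R(6,4)∈J1 [7;6;1]
L+ [8;6;1]
L+ [9;6;1]
P(7,8)∈J1 [9;7;1]
C(8,5)∈J2 [9;7;2]
L+ [10;7;2]
P(8,6)∈J1 [10;8;2]
P(5,9)∈J1 [10;9;2]
PS(2,7)∈J2 [10;9;3]
mobility = 27 − 18 − 3 = 6

M = 6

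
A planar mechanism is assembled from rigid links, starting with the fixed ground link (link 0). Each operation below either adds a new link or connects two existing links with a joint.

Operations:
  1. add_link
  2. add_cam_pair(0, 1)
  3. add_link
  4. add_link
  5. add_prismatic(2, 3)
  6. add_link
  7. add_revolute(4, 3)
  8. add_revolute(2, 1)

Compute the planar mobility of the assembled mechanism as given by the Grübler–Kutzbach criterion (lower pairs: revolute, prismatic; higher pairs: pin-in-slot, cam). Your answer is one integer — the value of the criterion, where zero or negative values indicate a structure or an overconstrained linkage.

[1;0;0] (link 0 is ground)
L+ [2;0;0]
C(0,1)∈J2 [2;0;1]
L+ [3;0;1]
L+ [4;0;1]
P(2,3)∈J1 [4;1;1]
L+ [5;1;1]
R(4,3)∈J1 [5;2;1]
R(2,1)∈J1 [5;3;1]
mobility = 12 − 6 − 1 = 5

M = 5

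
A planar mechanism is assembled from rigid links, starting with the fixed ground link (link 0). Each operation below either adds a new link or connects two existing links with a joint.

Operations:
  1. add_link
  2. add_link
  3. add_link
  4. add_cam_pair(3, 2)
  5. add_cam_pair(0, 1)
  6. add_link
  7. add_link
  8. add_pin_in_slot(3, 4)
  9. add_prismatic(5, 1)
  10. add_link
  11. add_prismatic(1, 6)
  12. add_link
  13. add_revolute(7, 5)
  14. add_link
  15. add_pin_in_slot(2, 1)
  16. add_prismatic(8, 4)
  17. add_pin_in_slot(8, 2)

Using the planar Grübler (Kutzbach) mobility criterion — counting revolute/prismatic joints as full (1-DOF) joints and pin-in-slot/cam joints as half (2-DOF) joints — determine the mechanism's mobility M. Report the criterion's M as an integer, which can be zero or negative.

M = 11

ground; <1,0,0>
#1 <2,0,0>
#2 <3,0,0>
#3 <4,0,0>
C:3↔2 J2 <4,0,1>
C:0↔1 J2 <4,0,2>
#4 <5,0,2>
#5 <6,0,2>
PS:3↔4 J2 <6,0,3>
P:5↔1 J1 <6,1,3>
#6 <7,1,3>
P:1↔6 J1 <7,2,3>
#7 <8,2,3>
R:7↔5 J1 <8,3,3>
#8 <9,3,3>
PS:2↔1 J2 <9,3,4>
P:8↔4 J1 <9,4,4>
PS:8↔2 J2 <9,4,5>
3×8 − 2×4 − 1×5 = 11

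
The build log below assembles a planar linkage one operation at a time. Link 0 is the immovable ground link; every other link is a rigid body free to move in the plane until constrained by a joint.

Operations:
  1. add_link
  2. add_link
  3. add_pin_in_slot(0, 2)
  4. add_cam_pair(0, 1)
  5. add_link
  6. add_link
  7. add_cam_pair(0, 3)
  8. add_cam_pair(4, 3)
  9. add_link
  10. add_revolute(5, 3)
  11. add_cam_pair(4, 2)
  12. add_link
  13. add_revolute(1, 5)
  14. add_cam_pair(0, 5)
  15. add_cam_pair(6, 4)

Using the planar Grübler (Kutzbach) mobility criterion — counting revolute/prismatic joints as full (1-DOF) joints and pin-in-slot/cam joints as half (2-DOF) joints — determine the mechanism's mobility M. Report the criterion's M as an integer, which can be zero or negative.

L=1 J1=0 J2=0
add link → L=2 J1=0 J2=0
add link → L=3 J1=0 J2=0
PS@0,2 dof=2 J2 → L=3 J1=0 J2=1
C@0,1 dof=2 J2 → L=3 J1=0 J2=2
add link → L=4 J1=0 J2=2
add link → L=5 J1=0 J2=2
C@0,3 dof=2 J2 → L=5 J1=0 J2=3
C@4,3 dof=2 J2 → L=5 J1=0 J2=4
add link → L=6 J1=0 J2=4
R@5,3 dof=1 J1 → L=6 J1=1 J2=4
C@4,2 dof=2 J2 → L=6 J1=1 J2=5
add link → L=7 J1=1 J2=5
R@1,5 dof=1 J1 → L=7 J1=2 J2=5
C@0,5 dof=2 J2 → L=7 J1=2 J2=6
C@6,4 dof=2 J2 → L=7 J1=2 J2=7
M=3(L−1)−2J1−J2=3·6−2·2−7=7

M = 7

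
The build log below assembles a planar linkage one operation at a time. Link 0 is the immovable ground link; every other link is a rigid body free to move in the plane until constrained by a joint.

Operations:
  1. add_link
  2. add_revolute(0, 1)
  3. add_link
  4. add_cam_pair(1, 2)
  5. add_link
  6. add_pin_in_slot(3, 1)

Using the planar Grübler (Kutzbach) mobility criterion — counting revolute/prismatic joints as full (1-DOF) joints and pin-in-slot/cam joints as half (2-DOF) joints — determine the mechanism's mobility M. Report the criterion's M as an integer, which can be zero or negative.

ground; <1,0,0>
#1 <2,0,0>
R:0↔1 J1 <2,1,0>
#2 <3,1,0>
C:1↔2 J2 <3,1,1>
#3 <4,1,1>
PS:3↔1 J2 <4,1,2>
3×3 − 2×1 − 1×2 = 5

M = 5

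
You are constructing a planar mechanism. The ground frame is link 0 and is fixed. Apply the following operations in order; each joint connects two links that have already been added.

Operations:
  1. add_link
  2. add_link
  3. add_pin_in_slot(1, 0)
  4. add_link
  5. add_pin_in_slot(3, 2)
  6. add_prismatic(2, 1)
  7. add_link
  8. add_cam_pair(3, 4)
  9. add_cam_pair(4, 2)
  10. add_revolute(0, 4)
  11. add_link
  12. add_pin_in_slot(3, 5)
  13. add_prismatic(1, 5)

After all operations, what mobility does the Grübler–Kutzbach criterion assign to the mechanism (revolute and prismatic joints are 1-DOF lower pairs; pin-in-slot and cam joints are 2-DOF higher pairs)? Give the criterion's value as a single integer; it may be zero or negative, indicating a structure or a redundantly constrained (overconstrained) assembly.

[1;0;0] (link 0 is ground)
L+ [2;0;0]
L+ [3;0;0]
PS(1,0)∈J2 [3;0;1]
L+ [4;0;1]
PS(3,2)∈J2 [4;0;2]
P(2,1)∈J1 [4;1;2]
L+ [5;1;2]
C(3,4)∈J2 [5;1;3]
C(4,2)∈J2 [5;1;4]
R(0,4)∈J1 [5;2;4]
L+ [6;2;4]
PS(3,5)∈J2 [6;2;5]
P(1,5)∈J1 [6;3;5]
mobility = 15 − 6 − 5 = 4

M = 4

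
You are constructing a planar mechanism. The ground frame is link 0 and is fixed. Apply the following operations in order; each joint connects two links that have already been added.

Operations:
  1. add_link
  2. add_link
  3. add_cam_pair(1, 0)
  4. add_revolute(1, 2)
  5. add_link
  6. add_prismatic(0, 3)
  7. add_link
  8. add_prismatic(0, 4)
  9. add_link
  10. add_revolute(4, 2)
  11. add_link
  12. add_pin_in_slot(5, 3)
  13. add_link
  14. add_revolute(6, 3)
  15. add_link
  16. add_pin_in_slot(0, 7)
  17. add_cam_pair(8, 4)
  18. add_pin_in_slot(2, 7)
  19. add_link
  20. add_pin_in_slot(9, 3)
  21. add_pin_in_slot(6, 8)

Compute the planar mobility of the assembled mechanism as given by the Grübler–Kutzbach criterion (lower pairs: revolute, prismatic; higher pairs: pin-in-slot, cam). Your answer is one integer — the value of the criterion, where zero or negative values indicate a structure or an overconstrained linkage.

[1;0;0] (link 0 is ground)
L+ [2;0;0]
L+ [3;0;0]
C(1,0)∈J2 [3;0;1]
R(1,2)∈J1 [3;1;1]
L+ [4;1;1]
P(0,3)∈J1 [4;2;1]
L+ [5;2;1]
P(0,4)∈J1 [5;3;1]
L+ [6;3;1]
R(4,2)∈J1 [6;4;1]
L+ [7;4;1]
PS(5,3)∈J2 [7;4;2]
L+ [8;4;2]
R(6,3)∈J1 [8;5;2]
L+ [9;5;2]
PS(0,7)∈J2 [9;5;3]
C(8,4)∈J2 [9;5;4]
PS(2,7)∈J2 [9;5;5]
L+ [10;5;5]
PS(9,3)∈J2 [10;5;6]
PS(6,8)∈J2 [10;5;7]
mobility = 27 − 10 − 7 = 10

M = 10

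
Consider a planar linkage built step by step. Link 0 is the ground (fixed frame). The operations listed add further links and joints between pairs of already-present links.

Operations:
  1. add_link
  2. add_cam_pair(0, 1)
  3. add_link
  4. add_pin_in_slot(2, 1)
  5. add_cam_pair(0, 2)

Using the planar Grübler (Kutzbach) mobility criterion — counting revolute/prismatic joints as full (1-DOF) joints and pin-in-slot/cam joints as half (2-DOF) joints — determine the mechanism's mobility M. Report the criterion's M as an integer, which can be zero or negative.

M = 3

ground; <1,0,0>
#1 <2,0,0>
C:0↔1 J2 <2,0,1>
#2 <3,0,1>
PS:2↔1 J2 <3,0,2>
C:0↔2 J2 <3,0,3>
3×2 − 2×0 − 1×3 = 3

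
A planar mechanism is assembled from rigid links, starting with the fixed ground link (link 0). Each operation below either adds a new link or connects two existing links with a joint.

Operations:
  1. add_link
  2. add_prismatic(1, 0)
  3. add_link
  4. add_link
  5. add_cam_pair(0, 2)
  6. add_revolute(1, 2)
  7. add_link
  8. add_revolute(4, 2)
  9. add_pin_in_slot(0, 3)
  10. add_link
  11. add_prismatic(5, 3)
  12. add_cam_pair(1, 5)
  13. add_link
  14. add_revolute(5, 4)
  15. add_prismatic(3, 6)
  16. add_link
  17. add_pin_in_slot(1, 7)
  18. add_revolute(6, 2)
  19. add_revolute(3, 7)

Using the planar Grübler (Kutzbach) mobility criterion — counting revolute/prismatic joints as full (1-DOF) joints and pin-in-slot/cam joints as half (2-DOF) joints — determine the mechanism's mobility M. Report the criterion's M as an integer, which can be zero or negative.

ground; <1,0,0>
#1 <2,0,0>
P:1↔0 J1 <2,1,0>
#2 <3,1,0>
#3 <4,1,0>
C:0↔2 J2 <4,1,1>
R:1↔2 J1 <4,2,1>
#4 <5,2,1>
R:4↔2 J1 <5,3,1>
PS:0↔3 J2 <5,3,2>
#5 <6,3,2>
P:5↔3 J1 <6,4,2>
C:1↔5 J2 <6,4,3>
#6 <7,4,3>
R:5↔4 J1 <7,5,3>
P:3↔6 J1 <7,6,3>
#7 <8,6,3>
PS:1↔7 J2 <8,6,4>
R:6↔2 J1 <8,7,4>
R:3↔7 J1 <8,8,4>
3×7 − 2×8 − 1×4 = 1

M = 1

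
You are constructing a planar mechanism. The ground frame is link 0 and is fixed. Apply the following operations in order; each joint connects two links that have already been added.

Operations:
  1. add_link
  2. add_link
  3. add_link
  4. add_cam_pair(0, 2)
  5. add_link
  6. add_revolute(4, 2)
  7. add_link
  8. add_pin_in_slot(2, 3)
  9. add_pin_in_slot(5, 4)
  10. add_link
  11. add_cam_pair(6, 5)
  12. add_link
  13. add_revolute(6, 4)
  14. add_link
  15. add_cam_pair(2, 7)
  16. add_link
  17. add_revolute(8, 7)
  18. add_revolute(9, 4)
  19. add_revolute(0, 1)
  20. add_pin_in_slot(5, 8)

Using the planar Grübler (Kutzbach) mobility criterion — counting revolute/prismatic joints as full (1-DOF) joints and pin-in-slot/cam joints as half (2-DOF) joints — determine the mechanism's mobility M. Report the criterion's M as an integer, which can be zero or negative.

M = 11

link 0 = ground. State L|J1|J2 = 1|0|0
+link1  2|0|0
+link2  3|0|0
+link3  4|0|0
C(0,2) f=2→J2  4|0|1
+link4  5|0|1
R(4,2) f=1→J1  5|1|1
+link5  6|1|1
PS(2,3) f=2→J2  6|1|2
PS(5,4) f=2→J2  6|1|3
+link6  7|1|3
C(6,5) f=2→J2  7|1|4
+link7  8|1|4
R(6,4) f=1→J1  8|2|4
+link8  9|2|4
C(2,7) f=2→J2  9|2|5
+link9  10|2|5
R(8,7) f=1→J1  10|3|5
R(9,4) f=1→J1  10|4|5
R(0,1) f=1→J1  10|5|5
PS(5,8) f=2→J2  10|5|6
M = 3(10−1)−2·5−6 = 27−10−6 = 11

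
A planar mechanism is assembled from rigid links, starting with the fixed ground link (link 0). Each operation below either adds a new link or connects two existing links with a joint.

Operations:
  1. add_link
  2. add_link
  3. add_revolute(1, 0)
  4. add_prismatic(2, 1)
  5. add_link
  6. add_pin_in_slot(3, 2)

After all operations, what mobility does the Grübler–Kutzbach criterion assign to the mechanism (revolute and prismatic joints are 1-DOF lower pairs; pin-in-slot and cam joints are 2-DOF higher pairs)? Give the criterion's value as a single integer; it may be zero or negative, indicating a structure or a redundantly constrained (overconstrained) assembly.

M = 4

ground; <1,0,0>
#1 <2,0,0>
#2 <3,0,0>
R:1↔0 J1 <3,1,0>
P:2↔1 J1 <3,2,0>
#3 <4,2,0>
PS:3↔2 J2 <4,2,1>
3×3 − 2×2 − 1×1 = 4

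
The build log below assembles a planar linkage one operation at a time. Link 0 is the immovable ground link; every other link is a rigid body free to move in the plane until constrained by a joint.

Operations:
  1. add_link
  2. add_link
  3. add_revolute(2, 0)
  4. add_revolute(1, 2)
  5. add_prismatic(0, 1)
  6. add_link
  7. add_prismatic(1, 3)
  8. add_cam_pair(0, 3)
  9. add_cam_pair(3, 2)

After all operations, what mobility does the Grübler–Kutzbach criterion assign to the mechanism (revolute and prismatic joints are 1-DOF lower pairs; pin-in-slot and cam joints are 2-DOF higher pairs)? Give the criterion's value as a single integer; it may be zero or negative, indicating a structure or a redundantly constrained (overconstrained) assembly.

M = -1

ground; <1,0,0>
#1 <2,0,0>
#2 <3,0,0>
R:2↔0 J1 <3,1,0>
R:1↔2 J1 <3,2,0>
P:0↔1 J1 <3,3,0>
#3 <4,3,0>
P:1↔3 J1 <4,4,0>
C:0↔3 J2 <4,4,1>
C:3↔2 J2 <4,4,2>
3×3 − 2×4 − 1×2 = -1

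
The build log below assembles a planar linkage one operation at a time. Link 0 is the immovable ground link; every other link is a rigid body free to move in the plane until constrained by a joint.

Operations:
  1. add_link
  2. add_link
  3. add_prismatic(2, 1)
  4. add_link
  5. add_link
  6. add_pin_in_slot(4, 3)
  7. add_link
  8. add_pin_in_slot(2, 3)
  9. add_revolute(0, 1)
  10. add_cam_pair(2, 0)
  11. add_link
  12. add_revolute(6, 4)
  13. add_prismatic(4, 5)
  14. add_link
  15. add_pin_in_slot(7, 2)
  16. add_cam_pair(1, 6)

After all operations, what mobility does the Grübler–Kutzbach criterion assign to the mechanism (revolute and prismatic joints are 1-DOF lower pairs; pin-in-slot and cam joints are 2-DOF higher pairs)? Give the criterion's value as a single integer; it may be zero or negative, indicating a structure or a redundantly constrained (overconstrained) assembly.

M = 8

[1;0;0] (link 0 is ground)
L+ [2;0;0]
L+ [3;0;0]
P(2,1)∈J1 [3;1;0]
L+ [4;1;0]
L+ [5;1;0]
PS(4,3)∈J2 [5;1;1]
L+ [6;1;1]
PS(2,3)∈J2 [6;1;2]
R(0,1)∈J1 [6;2;2]
C(2,0)∈J2 [6;2;3]
L+ [7;2;3]
R(6,4)∈J1 [7;3;3]
P(4,5)∈J1 [7;4;3]
L+ [8;4;3]
PS(7,2)∈J2 [8;4;4]
C(1,6)∈J2 [8;4;5]
mobility = 21 − 8 − 5 = 8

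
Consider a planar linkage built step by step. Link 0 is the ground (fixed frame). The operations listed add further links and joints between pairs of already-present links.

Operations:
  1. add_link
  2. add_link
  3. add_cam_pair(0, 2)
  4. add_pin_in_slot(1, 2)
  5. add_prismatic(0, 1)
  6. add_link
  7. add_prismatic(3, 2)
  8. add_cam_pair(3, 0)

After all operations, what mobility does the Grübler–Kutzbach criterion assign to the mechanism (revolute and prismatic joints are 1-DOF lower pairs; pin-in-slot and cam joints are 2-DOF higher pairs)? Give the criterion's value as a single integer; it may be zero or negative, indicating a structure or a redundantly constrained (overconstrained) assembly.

M = 2

[1;0;0] (link 0 is ground)
L+ [2;0;0]
L+ [3;0;0]
C(0,2)∈J2 [3;0;1]
PS(1,2)∈J2 [3;0;2]
P(0,1)∈J1 [3;1;2]
L+ [4;1;2]
P(3,2)∈J1 [4;2;2]
C(3,0)∈J2 [4;2;3]
mobility = 9 − 4 − 3 = 2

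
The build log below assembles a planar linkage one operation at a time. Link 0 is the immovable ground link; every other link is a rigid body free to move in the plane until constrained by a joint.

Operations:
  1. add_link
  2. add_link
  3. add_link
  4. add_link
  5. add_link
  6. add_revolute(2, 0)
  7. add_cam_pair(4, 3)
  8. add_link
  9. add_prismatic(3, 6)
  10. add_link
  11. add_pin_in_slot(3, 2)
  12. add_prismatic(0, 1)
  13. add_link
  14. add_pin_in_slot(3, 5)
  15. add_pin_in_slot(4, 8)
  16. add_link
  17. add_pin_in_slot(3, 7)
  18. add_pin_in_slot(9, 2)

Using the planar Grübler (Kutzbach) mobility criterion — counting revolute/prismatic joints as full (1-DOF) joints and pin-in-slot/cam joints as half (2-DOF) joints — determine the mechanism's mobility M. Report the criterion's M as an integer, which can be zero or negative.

link 0 = ground. State L|J1|J2 = 1|0|0
+link1  2|0|0
+link2  3|0|0
+link3  4|0|0
+link4  5|0|0
+link5  6|0|0
R(2,0) f=1→J1  6|1|0
C(4,3) f=2→J2  6|1|1
+link6  7|1|1
P(3,6) f=1→J1  7|2|1
+link7  8|2|1
PS(3,2) f=2→J2  8|2|2
P(0,1) f=1→J1  8|3|2
+link8  9|3|2
PS(3,5) f=2→J2  9|3|3
PS(4,8) f=2→J2  9|3|4
+link9  10|3|4
PS(3,7) f=2→J2  10|3|5
PS(9,2) f=2→J2  10|3|6
M = 3(10−1)−2·3−6 = 27−6−6 = 15

M = 15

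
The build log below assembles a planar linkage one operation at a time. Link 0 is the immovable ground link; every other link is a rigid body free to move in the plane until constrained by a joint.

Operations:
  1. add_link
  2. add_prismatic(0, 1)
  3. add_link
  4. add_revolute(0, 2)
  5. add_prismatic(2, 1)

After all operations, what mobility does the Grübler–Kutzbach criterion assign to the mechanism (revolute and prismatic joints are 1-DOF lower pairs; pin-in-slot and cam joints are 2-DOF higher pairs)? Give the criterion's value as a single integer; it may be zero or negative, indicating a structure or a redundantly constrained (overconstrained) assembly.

M = 0

L=1 J1=0 J2=0
add link → L=2 J1=0 J2=0
P@0,1 dof=1 J1 → L=2 J1=1 J2=0
add link → L=3 J1=1 J2=0
R@0,2 dof=1 J1 → L=3 J1=2 J2=0
P@2,1 dof=1 J1 → L=3 J1=3 J2=0
M=3(L−1)−2J1−J2=3·2−2·3−0=0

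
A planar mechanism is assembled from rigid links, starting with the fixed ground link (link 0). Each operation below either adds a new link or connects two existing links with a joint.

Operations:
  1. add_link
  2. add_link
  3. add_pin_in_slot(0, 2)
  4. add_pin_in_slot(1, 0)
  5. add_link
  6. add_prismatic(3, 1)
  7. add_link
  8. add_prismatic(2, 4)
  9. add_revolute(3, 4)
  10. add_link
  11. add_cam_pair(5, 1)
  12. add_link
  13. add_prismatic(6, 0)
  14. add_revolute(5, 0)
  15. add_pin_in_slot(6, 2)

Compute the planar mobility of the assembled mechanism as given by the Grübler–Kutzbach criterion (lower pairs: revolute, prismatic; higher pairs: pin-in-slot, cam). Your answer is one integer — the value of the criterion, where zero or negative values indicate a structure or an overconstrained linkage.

M = 4

L=1 J1=0 J2=0
add link → L=2 J1=0 J2=0
add link → L=3 J1=0 J2=0
PS@0,2 dof=2 J2 → L=3 J1=0 J2=1
PS@1,0 dof=2 J2 → L=3 J1=0 J2=2
add link → L=4 J1=0 J2=2
P@3,1 dof=1 J1 → L=4 J1=1 J2=2
add link → L=5 J1=1 J2=2
P@2,4 dof=1 J1 → L=5 J1=2 J2=2
R@3,4 dof=1 J1 → L=5 J1=3 J2=2
add link → L=6 J1=3 J2=2
C@5,1 dof=2 J2 → L=6 J1=3 J2=3
add link → L=7 J1=3 J2=3
P@6,0 dof=1 J1 → L=7 J1=4 J2=3
R@5,0 dof=1 J1 → L=7 J1=5 J2=3
PS@6,2 dof=2 J2 → L=7 J1=5 J2=4
M=3(L−1)−2J1−J2=3·6−2·5−4=4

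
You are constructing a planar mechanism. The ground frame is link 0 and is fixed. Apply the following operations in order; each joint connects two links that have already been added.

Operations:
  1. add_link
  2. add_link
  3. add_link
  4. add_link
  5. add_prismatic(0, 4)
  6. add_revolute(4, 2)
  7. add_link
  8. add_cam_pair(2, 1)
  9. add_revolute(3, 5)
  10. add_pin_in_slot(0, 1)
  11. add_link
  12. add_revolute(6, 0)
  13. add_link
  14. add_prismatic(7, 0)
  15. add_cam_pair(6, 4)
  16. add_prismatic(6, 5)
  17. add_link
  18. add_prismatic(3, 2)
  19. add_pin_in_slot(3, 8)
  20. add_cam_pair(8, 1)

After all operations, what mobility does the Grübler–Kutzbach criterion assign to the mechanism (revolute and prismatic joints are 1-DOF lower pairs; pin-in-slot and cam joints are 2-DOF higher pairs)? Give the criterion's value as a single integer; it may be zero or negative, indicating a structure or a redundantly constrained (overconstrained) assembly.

link 0 = ground. State L|J1|J2 = 1|0|0
+link1  2|0|0
+link2  3|0|0
+link3  4|0|0
+link4  5|0|0
P(0,4) f=1→J1  5|1|0
R(4,2) f=1→J1  5|2|0
+link5  6|2|0
C(2,1) f=2→J2  6|2|1
R(3,5) f=1→J1  6|3|1
PS(0,1) f=2→J2  6|3|2
+link6  7|3|2
R(6,0) f=1→J1  7|4|2
+link7  8|4|2
P(7,0) f=1→J1  8|5|2
C(6,4) f=2→J2  8|5|3
P(6,5) f=1→J1  8|6|3
+link8  9|6|3
P(3,2) f=1→J1  9|7|3
PS(3,8) f=2→J2  9|7|4
C(8,1) f=2→J2  9|7|5
M = 3(9−1)−2·7−5 = 24−14−5 = 5

M = 5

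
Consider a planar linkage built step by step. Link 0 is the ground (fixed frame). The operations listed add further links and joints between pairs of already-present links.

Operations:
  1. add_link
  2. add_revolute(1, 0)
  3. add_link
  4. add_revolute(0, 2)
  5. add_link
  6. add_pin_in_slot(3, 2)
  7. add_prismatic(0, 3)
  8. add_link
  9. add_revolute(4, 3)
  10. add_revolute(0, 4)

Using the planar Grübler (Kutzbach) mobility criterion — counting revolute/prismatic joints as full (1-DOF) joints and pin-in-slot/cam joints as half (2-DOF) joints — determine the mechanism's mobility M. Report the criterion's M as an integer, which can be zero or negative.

M = 1

link 0 = ground. State L|J1|J2 = 1|0|0
+link1  2|0|0
R(1,0) f=1→J1  2|1|0
+link2  3|1|0
R(0,2) f=1→J1  3|2|0
+link3  4|2|0
PS(3,2) f=2→J2  4|2|1
P(0,3) f=1→J1  4|3|1
+link4  5|3|1
R(4,3) f=1→J1  5|4|1
R(0,4) f=1→J1  5|5|1
M = 3(5−1)−2·5−1 = 12−10−1 = 1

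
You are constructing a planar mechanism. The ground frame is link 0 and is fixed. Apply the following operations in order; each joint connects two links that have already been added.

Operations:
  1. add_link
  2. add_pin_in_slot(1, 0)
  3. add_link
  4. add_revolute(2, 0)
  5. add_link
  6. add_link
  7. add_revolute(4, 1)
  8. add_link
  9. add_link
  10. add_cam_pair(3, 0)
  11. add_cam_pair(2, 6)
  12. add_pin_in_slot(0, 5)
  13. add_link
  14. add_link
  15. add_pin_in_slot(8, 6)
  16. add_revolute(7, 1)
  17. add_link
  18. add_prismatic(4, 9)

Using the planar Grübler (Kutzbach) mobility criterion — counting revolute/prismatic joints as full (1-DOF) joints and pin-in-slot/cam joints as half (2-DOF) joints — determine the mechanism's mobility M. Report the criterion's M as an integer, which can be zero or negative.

L=1 J1=0 J2=0
add link → L=2 J1=0 J2=0
PS@1,0 dof=2 J2 → L=2 J1=0 J2=1
add link → L=3 J1=0 J2=1
R@2,0 dof=1 J1 → L=3 J1=1 J2=1
add link → L=4 J1=1 J2=1
add link → L=5 J1=1 J2=1
R@4,1 dof=1 J1 → L=5 J1=2 J2=1
add link → L=6 J1=2 J2=1
add link → L=7 J1=2 J2=1
C@3,0 dof=2 J2 → L=7 J1=2 J2=2
C@2,6 dof=2 J2 → L=7 J1=2 J2=3
PS@0,5 dof=2 J2 → L=7 J1=2 J2=4
add link → L=8 J1=2 J2=4
add link → L=9 J1=2 J2=4
PS@8,6 dof=2 J2 → L=9 J1=2 J2=5
R@7,1 dof=1 J1 → L=9 J1=3 J2=5
add link → L=10 J1=3 J2=5
P@4,9 dof=1 J1 → L=10 J1=4 J2=5
M=3(L−1)−2J1−J2=3·9−2·4−5=14

M = 14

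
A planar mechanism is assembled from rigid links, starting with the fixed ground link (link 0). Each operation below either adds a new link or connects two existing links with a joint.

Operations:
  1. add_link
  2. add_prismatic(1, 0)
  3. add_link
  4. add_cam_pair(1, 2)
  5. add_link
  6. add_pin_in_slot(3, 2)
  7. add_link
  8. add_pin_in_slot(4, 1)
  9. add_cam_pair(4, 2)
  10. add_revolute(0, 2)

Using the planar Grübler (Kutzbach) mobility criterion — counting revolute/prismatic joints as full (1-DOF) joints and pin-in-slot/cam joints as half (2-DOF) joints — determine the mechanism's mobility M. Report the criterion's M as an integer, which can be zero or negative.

(L,J1,J2)=(1,0,0); link0 fixed
link1: (2,0,0)
P 1-0 [J1]: (2,1,0)
link2: (3,1,0)
C 1-2 [J2]: (3,1,1)
link3: (4,1,1)
PS 3-2 [J2]: (4,1,2)
link4: (5,1,2)
PS 4-1 [J2]: (5,1,3)
C 4-2 [J2]: (5,1,4)
R 0-2 [J1]: (5,2,4)
Grübler: 3·4 − 2·2 − 4 = 4

M = 4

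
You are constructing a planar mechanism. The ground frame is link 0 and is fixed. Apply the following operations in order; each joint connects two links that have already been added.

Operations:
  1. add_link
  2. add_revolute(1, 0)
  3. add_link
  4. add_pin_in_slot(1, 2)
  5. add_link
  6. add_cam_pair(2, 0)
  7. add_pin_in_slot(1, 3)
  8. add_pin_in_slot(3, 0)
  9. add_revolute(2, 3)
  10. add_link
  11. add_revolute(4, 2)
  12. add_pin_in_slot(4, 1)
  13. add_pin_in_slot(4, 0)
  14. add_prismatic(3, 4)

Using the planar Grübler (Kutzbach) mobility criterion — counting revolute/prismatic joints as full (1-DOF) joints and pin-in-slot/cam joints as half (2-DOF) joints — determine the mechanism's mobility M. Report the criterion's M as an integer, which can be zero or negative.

(L,J1,J2)=(1,0,0); link0 fixed
link1: (2,0,0)
R 1-0 [J1]: (2,1,0)
link2: (3,1,0)
PS 1-2 [J2]: (3,1,1)
link3: (4,1,1)
C 2-0 [J2]: (4,1,2)
PS 1-3 [J2]: (4,1,3)
PS 3-0 [J2]: (4,1,4)
R 2-3 [J1]: (4,2,4)
link4: (5,2,4)
R 4-2 [J1]: (5,3,4)
PS 4-1 [J2]: (5,3,5)
PS 4-0 [J2]: (5,3,6)
P 3-4 [J1]: (5,4,6)
Grübler: 3·4 − 2·4 − 6 = -2

M = -2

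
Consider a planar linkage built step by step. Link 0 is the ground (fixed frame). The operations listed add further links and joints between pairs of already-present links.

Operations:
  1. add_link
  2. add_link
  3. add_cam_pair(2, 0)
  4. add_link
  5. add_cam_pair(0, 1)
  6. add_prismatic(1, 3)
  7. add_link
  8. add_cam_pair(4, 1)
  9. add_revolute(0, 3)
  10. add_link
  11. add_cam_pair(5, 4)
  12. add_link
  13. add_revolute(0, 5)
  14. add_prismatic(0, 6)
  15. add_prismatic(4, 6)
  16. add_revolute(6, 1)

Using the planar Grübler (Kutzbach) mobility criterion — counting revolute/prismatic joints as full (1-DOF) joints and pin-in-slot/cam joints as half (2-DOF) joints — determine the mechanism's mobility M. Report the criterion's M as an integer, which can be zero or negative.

L=1 J1=0 J2=0
add link → L=2 J1=0 J2=0
add link → L=3 J1=0 J2=0
C@2,0 dof=2 J2 → L=3 J1=0 J2=1
add link → L=4 J1=0 J2=1
C@0,1 dof=2 J2 → L=4 J1=0 J2=2
P@1,3 dof=1 J1 → L=4 J1=1 J2=2
add link → L=5 J1=1 J2=2
C@4,1 dof=2 J2 → L=5 J1=1 J2=3
R@0,3 dof=1 J1 → L=5 J1=2 J2=3
add link → L=6 J1=2 J2=3
C@5,4 dof=2 J2 → L=6 J1=2 J2=4
add link → L=7 J1=2 J2=4
R@0,5 dof=1 J1 → L=7 J1=3 J2=4
P@0,6 dof=1 J1 → L=7 J1=4 J2=4
P@4,6 dof=1 J1 → L=7 J1=5 J2=4
R@6,1 dof=1 J1 → L=7 J1=6 J2=4
M=3(L−1)−2J1−J2=3·6−2·6−4=2

M = 2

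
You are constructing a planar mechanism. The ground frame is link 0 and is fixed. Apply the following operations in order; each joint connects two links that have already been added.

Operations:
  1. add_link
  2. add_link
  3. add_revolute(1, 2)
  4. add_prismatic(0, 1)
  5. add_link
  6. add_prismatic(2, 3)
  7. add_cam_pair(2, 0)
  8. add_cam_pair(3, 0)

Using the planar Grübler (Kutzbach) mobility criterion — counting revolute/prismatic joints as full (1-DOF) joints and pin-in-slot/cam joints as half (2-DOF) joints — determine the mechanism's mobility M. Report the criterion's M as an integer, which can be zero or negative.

M = 1

[1;0;0] (link 0 is ground)
L+ [2;0;0]
L+ [3;0;0]
R(1,2)∈J1 [3;1;0]
P(0,1)∈J1 [3;2;0]
L+ [4;2;0]
P(2,3)∈J1 [4;3;0]
C(2,0)∈J2 [4;3;1]
C(3,0)∈J2 [4;3;2]
mobility = 9 − 6 − 2 = 1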